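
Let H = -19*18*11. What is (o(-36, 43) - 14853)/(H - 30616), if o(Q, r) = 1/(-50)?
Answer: 742651/1718900 ≈ 0.43205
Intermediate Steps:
H = -3762 (H = -342*11 = -3762)
o(Q, r) = -1/50
(o(-36, 43) - 14853)/(H - 30616) = (-1/50 - 14853)/(-3762 - 30616) = -742651/50/(-34378) = -742651/50*(-1/34378) = 742651/1718900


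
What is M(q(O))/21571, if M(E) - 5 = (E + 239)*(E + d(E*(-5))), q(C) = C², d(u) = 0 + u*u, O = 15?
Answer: 53395855/1961 ≈ 27229.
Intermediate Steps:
d(u) = u² (d(u) = 0 + u² = u²)
M(E) = 5 + (239 + E)*(E + 25*E²) (M(E) = 5 + (E + 239)*(E + (E*(-5))²) = 5 + (239 + E)*(E + (-5*E)²) = 5 + (239 + E)*(E + 25*E²))
M(q(O))/21571 = (5 + 25*(15²)³ + 239*15² + 5976*(15²)²)/21571 = (5 + 25*225³ + 239*225 + 5976*225²)*(1/21571) = (5 + 25*11390625 + 53775 + 5976*50625)*(1/21571) = (5 + 284765625 + 53775 + 302535000)*(1/21571) = 587354405*(1/21571) = 53395855/1961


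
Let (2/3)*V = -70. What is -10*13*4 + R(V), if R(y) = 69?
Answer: -451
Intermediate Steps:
V = -105 (V = (3/2)*(-70) = -105)
-10*13*4 + R(V) = -10*13*4 + 69 = -130*4 + 69 = -520 + 69 = -451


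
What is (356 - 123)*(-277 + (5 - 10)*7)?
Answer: -72696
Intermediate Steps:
(356 - 123)*(-277 + (5 - 10)*7) = 233*(-277 - 5*7) = 233*(-277 - 35) = 233*(-312) = -72696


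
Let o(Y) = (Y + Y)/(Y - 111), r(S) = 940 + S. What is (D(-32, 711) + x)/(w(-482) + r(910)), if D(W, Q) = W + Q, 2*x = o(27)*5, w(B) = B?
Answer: 18967/38304 ≈ 0.49517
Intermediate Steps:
o(Y) = 2*Y/(-111 + Y) (o(Y) = (2*Y)/(-111 + Y) = 2*Y/(-111 + Y))
x = -45/28 (x = ((2*27/(-111 + 27))*5)/2 = ((2*27/(-84))*5)/2 = ((2*27*(-1/84))*5)/2 = (-9/14*5)/2 = (½)*(-45/14) = -45/28 ≈ -1.6071)
D(W, Q) = Q + W
(D(-32, 711) + x)/(w(-482) + r(910)) = ((711 - 32) - 45/28)/(-482 + (940 + 910)) = (679 - 45/28)/(-482 + 1850) = (18967/28)/1368 = (18967/28)*(1/1368) = 18967/38304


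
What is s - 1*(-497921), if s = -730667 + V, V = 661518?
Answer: 428772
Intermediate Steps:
s = -69149 (s = -730667 + 661518 = -69149)
s - 1*(-497921) = -69149 - 1*(-497921) = -69149 + 497921 = 428772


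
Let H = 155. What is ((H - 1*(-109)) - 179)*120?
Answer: 10200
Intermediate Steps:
((H - 1*(-109)) - 179)*120 = ((155 - 1*(-109)) - 179)*120 = ((155 + 109) - 179)*120 = (264 - 179)*120 = 85*120 = 10200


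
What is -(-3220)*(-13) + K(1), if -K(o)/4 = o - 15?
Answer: -41804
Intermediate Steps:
K(o) = 60 - 4*o (K(o) = -4*(o - 15) = -4*(-15 + o) = 60 - 4*o)
-(-3220)*(-13) + K(1) = -(-3220)*(-13) + (60 - 4*1) = -460*91 + (60 - 4) = -41860 + 56 = -41804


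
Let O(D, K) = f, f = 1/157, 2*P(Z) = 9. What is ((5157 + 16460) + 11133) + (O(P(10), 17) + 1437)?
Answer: 5367360/157 ≈ 34187.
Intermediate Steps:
P(Z) = 9/2 (P(Z) = (1/2)*9 = 9/2)
f = 1/157 ≈ 0.0063694
O(D, K) = 1/157
((5157 + 16460) + 11133) + (O(P(10), 17) + 1437) = ((5157 + 16460) + 11133) + (1/157 + 1437) = (21617 + 11133) + 225610/157 = 32750 + 225610/157 = 5367360/157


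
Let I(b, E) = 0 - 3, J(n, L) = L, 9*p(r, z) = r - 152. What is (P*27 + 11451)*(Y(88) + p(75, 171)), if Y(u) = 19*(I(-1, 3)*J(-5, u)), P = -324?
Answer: -40744121/3 ≈ -1.3581e+7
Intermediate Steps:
p(r, z) = -152/9 + r/9 (p(r, z) = (r - 152)/9 = (-152 + r)/9 = -152/9 + r/9)
I(b, E) = -3
Y(u) = -57*u (Y(u) = 19*(-3*u) = -57*u)
(P*27 + 11451)*(Y(88) + p(75, 171)) = (-324*27 + 11451)*(-57*88 + (-152/9 + (⅑)*75)) = (-8748 + 11451)*(-5016 + (-152/9 + 25/3)) = 2703*(-5016 - 77/9) = 2703*(-45221/9) = -40744121/3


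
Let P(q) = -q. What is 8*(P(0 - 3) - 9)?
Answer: -48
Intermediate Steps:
8*(P(0 - 3) - 9) = 8*(-(0 - 3) - 9) = 8*(-1*(-3) - 9) = 8*(3 - 9) = 8*(-6) = -48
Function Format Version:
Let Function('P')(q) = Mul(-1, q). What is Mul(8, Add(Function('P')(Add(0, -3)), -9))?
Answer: -48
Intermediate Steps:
Mul(8, Add(Function('P')(Add(0, -3)), -9)) = Mul(8, Add(Mul(-1, Add(0, -3)), -9)) = Mul(8, Add(Mul(-1, -3), -9)) = Mul(8, Add(3, -9)) = Mul(8, -6) = -48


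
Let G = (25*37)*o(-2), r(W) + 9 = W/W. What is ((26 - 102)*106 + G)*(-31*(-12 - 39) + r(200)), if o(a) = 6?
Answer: -3941938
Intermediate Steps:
r(W) = -8 (r(W) = -9 + W/W = -9 + 1 = -8)
G = 5550 (G = (25*37)*6 = 925*6 = 5550)
((26 - 102)*106 + G)*(-31*(-12 - 39) + r(200)) = ((26 - 102)*106 + 5550)*(-31*(-12 - 39) - 8) = (-76*106 + 5550)*(-31*(-51) - 8) = (-8056 + 5550)*(1581 - 8) = -2506*1573 = -3941938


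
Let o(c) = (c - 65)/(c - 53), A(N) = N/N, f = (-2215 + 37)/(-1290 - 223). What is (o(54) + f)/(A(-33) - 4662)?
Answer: 14465/7052093 ≈ 0.0020512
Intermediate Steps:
f = 2178/1513 (f = -2178/(-1513) = -2178*(-1/1513) = 2178/1513 ≈ 1.4395)
A(N) = 1
o(c) = (-65 + c)/(-53 + c)
(o(54) + f)/(A(-33) - 4662) = ((-65 + 54)/(-53 + 54) + 2178/1513)/(1 - 4662) = (-11/1 + 2178/1513)/(-4661) = (1*(-11) + 2178/1513)*(-1/4661) = (-11 + 2178/1513)*(-1/4661) = -14465/1513*(-1/4661) = 14465/7052093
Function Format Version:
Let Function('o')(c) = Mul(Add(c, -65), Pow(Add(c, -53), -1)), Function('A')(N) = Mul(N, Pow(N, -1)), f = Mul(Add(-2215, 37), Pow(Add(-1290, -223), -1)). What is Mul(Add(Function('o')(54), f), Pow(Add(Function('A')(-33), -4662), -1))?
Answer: Rational(14465, 7052093) ≈ 0.0020512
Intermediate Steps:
f = Rational(2178, 1513) (f = Mul(-2178, Pow(-1513, -1)) = Mul(-2178, Rational(-1, 1513)) = Rational(2178, 1513) ≈ 1.4395)
Function('A')(N) = 1
Function('o')(c) = Mul(Pow(Add(-53, c), -1), Add(-65, c)) (Function('o')(c) = Mul(Add(-65, c), Pow(Add(-53, c), -1)) = Mul(Pow(Add(-53, c), -1), Add(-65, c)))
Mul(Add(Function('o')(54), f), Pow(Add(Function('A')(-33), -4662), -1)) = Mul(Add(Mul(Pow(Add(-53, 54), -1), Add(-65, 54)), Rational(2178, 1513)), Pow(Add(1, -4662), -1)) = Mul(Add(Mul(Pow(1, -1), -11), Rational(2178, 1513)), Pow(-4661, -1)) = Mul(Add(Mul(1, -11), Rational(2178, 1513)), Rational(-1, 4661)) = Mul(Add(-11, Rational(2178, 1513)), Rational(-1, 4661)) = Mul(Rational(-14465, 1513), Rational(-1, 4661)) = Rational(14465, 7052093)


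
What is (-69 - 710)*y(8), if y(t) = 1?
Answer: -779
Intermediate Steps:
(-69 - 710)*y(8) = (-69 - 710)*1 = -779*1 = -779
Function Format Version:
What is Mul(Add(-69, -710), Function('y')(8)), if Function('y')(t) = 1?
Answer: -779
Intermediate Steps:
Mul(Add(-69, -710), Function('y')(8)) = Mul(Add(-69, -710), 1) = Mul(-779, 1) = -779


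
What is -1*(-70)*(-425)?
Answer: -29750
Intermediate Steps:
-1*(-70)*(-425) = 70*(-425) = -29750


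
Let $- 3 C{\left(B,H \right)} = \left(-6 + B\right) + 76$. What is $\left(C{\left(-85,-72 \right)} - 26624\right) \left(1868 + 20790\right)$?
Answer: $-603133302$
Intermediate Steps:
$C{\left(B,H \right)} = - \frac{70}{3} - \frac{B}{3}$ ($C{\left(B,H \right)} = - \frac{\left(-6 + B\right) + 76}{3} = - \frac{70 + B}{3} = - \frac{70}{3} - \frac{B}{3}$)
$\left(C{\left(-85,-72 \right)} - 26624\right) \left(1868 + 20790\right) = \left(\left(- \frac{70}{3} - - \frac{85}{3}\right) - 26624\right) \left(1868 + 20790\right) = \left(\left(- \frac{70}{3} + \frac{85}{3}\right) - 26624\right) 22658 = \left(5 - 26624\right) 22658 = \left(-26619\right) 22658 = -603133302$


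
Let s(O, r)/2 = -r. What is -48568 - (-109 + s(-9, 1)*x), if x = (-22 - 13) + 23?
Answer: -48483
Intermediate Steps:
s(O, r) = -2*r (s(O, r) = 2*(-r) = -2*r)
x = -12 (x = -35 + 23 = -12)
-48568 - (-109 + s(-9, 1)*x) = -48568 - (-109 - 2*1*(-12)) = -48568 - (-109 - 2*(-12)) = -48568 - (-109 + 24) = -48568 - 1*(-85) = -48568 + 85 = -48483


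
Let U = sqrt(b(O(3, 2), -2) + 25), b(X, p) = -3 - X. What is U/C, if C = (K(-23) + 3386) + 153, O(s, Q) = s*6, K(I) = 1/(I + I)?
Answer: 92/162793 ≈ 0.00056513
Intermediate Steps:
K(I) = 1/(2*I)
O(s, Q) = 6*s
C = 162793/46 (C = ((1/2)/(-23) + 3386) + 153 = ((1/2)*(-1/23) + 3386) + 153 = (-1/46 + 3386) + 153 = 155755/46 + 153 = 162793/46 ≈ 3539.0)
U = 2 (U = sqrt((-3 - 6*3) + 25) = sqrt((-3 - 1*18) + 25) = sqrt((-3 - 18) + 25) = sqrt(-21 + 25) = sqrt(4) = 2)
U/C = 2/(162793/46) = 2*(46/162793) = 92/162793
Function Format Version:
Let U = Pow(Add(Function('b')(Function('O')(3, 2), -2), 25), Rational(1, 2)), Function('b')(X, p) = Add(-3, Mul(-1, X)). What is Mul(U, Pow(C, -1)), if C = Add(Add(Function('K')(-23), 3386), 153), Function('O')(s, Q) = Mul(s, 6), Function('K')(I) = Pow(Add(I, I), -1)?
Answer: Rational(92, 162793) ≈ 0.00056513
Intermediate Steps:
Function('K')(I) = Mul(Rational(1, 2), Pow(I, -1)) (Function('K')(I) = Pow(Mul(2, I), -1) = Mul(Rational(1, 2), Pow(I, -1)))
Function('O')(s, Q) = Mul(6, s)
C = Rational(162793, 46) (C = Add(Add(Mul(Rational(1, 2), Pow(-23, -1)), 3386), 153) = Add(Add(Mul(Rational(1, 2), Rational(-1, 23)), 3386), 153) = Add(Add(Rational(-1, 46), 3386), 153) = Add(Rational(155755, 46), 153) = Rational(162793, 46) ≈ 3539.0)
U = 2 (U = Pow(Add(Add(-3, Mul(-1, Mul(6, 3))), 25), Rational(1, 2)) = Pow(Add(Add(-3, Mul(-1, 18)), 25), Rational(1, 2)) = Pow(Add(Add(-3, -18), 25), Rational(1, 2)) = Pow(Add(-21, 25), Rational(1, 2)) = Pow(4, Rational(1, 2)) = 2)
Mul(U, Pow(C, -1)) = Mul(2, Pow(Rational(162793, 46), -1)) = Mul(2, Rational(46, 162793)) = Rational(92, 162793)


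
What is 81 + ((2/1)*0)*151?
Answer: 81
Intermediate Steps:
81 + ((2/1)*0)*151 = 81 + ((1*2)*0)*151 = 81 + (2*0)*151 = 81 + 0*151 = 81 + 0 = 81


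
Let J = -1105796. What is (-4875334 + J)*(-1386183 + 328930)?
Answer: 6323567635890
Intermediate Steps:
(-4875334 + J)*(-1386183 + 328930) = (-4875334 - 1105796)*(-1386183 + 328930) = -5981130*(-1057253) = 6323567635890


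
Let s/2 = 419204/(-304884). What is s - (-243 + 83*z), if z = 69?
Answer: -418205566/76221 ≈ -5486.8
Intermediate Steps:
s = -209602/76221 (s = 2*(419204/(-304884)) = 2*(419204*(-1/304884)) = 2*(-104801/76221) = -209602/76221 ≈ -2.7499)
s - (-243 + 83*z) = -209602/76221 - (-243 + 83*69) = -209602/76221 - (-243 + 5727) = -209602/76221 - 1*5484 = -209602/76221 - 5484 = -418205566/76221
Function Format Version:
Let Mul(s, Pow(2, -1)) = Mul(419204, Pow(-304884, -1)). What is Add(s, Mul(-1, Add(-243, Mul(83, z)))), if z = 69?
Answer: Rational(-418205566, 76221) ≈ -5486.8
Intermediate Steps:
s = Rational(-209602, 76221) (s = Mul(2, Mul(419204, Pow(-304884, -1))) = Mul(2, Mul(419204, Rational(-1, 304884))) = Mul(2, Rational(-104801, 76221)) = Rational(-209602, 76221) ≈ -2.7499)
Add(s, Mul(-1, Add(-243, Mul(83, z)))) = Add(Rational(-209602, 76221), Mul(-1, Add(-243, Mul(83, 69)))) = Add(Rational(-209602, 76221), Mul(-1, Add(-243, 5727))) = Add(Rational(-209602, 76221), Mul(-1, 5484)) = Add(Rational(-209602, 76221), -5484) = Rational(-418205566, 76221)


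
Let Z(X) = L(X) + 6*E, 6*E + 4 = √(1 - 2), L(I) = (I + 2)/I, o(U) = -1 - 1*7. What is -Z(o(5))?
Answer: 13/4 - I ≈ 3.25 - 1.0*I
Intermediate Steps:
o(U) = -8 (o(U) = -1 - 7 = -8)
L(I) = (2 + I)/I
E = -⅔ + I/6 (E = -⅔ + √(1 - 2)/6 = -⅔ + √(-1)/6 = -⅔ + I/6 ≈ -0.66667 + 0.16667*I)
Z(X) = -4 + I + (2 + X)/X (Z(X) = (2 + X)/X + 6*(-⅔ + I/6) = (2 + X)/X + (-4 + I) = -4 + I + (2 + X)/X)
-Z(o(5)) = -(-3 + I + 2/(-8)) = -(-3 + I + 2*(-⅛)) = -(-3 + I - ¼) = -(-13/4 + I) = 13/4 - I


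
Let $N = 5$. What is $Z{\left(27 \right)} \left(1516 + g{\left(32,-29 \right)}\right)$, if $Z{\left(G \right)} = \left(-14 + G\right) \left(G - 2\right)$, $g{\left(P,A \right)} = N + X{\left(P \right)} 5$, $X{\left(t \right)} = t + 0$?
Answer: $546325$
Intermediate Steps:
$X{\left(t \right)} = t$
$g{\left(P,A \right)} = 5 + 5 P$ ($g{\left(P,A \right)} = 5 + P 5 = 5 + 5 P$)
$Z{\left(G \right)} = \left(-14 + G\right) \left(-2 + G\right)$
$Z{\left(27 \right)} \left(1516 + g{\left(32,-29 \right)}\right) = \left(28 + 27^{2} - 432\right) \left(1516 + \left(5 + 5 \cdot 32\right)\right) = \left(28 + 729 - 432\right) \left(1516 + \left(5 + 160\right)\right) = 325 \left(1516 + 165\right) = 325 \cdot 1681 = 546325$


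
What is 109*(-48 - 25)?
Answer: -7957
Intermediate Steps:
109*(-48 - 25) = 109*(-73) = -7957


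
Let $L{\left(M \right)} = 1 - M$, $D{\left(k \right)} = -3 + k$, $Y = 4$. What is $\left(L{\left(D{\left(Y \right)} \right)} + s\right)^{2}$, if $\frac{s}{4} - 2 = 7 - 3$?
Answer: $576$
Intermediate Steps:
$s = 24$ ($s = 8 + 4 \left(7 - 3\right) = 8 + 4 \cdot 4 = 8 + 16 = 24$)
$\left(L{\left(D{\left(Y \right)} \right)} + s\right)^{2} = \left(\left(1 - \left(-3 + 4\right)\right) + 24\right)^{2} = \left(\left(1 - 1\right) + 24\right)^{2} = \left(0 + 24\right)^{2} = 24^{2} = 576$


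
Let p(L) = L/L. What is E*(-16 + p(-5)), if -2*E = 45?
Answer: 675/2 ≈ 337.50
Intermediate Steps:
E = -45/2 (E = -½*45 = -45/2 ≈ -22.500)
p(L) = 1
E*(-16 + p(-5)) = -45*(-16 + 1)/2 = -45/2*(-15) = 675/2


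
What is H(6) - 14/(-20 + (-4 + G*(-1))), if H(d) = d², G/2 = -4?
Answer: 295/8 ≈ 36.875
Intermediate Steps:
G = -8 (G = 2*(-4) = -8)
H(6) - 14/(-20 + (-4 + G*(-1))) = 6² - 14/(-20 + (-4 - 8*(-1))) = 36 - 14/(-20 + (-4 + 8)) = 36 - 14/(-20 + 4) = 36 - 14/(-16) = 36 - 1/16*(-14) = 36 + 7/8 = 295/8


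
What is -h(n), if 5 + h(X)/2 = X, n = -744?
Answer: 1498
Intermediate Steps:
h(X) = -10 + 2*X
-h(n) = -(-10 + 2*(-744)) = -(-10 - 1488) = -1*(-1498) = 1498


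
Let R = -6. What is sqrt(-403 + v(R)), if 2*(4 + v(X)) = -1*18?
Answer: 4*I*sqrt(26) ≈ 20.396*I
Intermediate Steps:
v(X) = -13 (v(X) = -4 + (-1*18)/2 = -4 + (1/2)*(-18) = -4 - 9 = -13)
sqrt(-403 + v(R)) = sqrt(-403 - 13) = sqrt(-416) = 4*I*sqrt(26)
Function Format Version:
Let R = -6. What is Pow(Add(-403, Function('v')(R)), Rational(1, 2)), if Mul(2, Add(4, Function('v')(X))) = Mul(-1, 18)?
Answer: Mul(4, I, Pow(26, Rational(1, 2))) ≈ Mul(20.396, I)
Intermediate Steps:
Function('v')(X) = -13 (Function('v')(X) = Add(-4, Mul(Rational(1, 2), Mul(-1, 18))) = Add(-4, Mul(Rational(1, 2), -18)) = Add(-4, -9) = -13)
Pow(Add(-403, Function('v')(R)), Rational(1, 2)) = Pow(Add(-403, -13), Rational(1, 2)) = Pow(-416, Rational(1, 2)) = Mul(4, I, Pow(26, Rational(1, 2)))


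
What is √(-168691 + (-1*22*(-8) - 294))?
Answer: I*√168809 ≈ 410.86*I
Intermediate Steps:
√(-168691 + (-1*22*(-8) - 294)) = √(-168691 + (-22*(-8) - 294)) = √(-168691 + (176 - 294)) = √(-168691 - 118) = √(-168809) = I*√168809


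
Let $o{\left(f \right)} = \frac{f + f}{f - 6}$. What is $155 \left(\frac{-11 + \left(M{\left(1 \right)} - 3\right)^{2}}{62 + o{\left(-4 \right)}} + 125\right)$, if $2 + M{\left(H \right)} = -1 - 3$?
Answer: $\frac{3069000}{157} \approx 19548.0$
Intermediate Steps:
$M{\left(H \right)} = -6$ ($M{\left(H \right)} = -2 - 4 = -6$)
$o{\left(f \right)} = \frac{2 f}{-6 + f}$
$155 \left(\frac{-11 + \left(M{\left(1 \right)} - 3\right)^{2}}{62 + o{\left(-4 \right)}} + 125\right) = 155 \left(\frac{-11 + \left(-6 - 3\right)^{2}}{62 + 2 \left(-4\right) \frac{1}{-6 - 4}} + 125\right) = 155 \left(\frac{-11 + \left(-9\right)^{2}}{62 + 2 \left(-4\right) \frac{1}{-10}} + 125\right) = 155 \left(\frac{-11 + 81}{62 + 2 \left(-4\right) \left(- \frac{1}{10}\right)} + 125\right) = 155 \left(\frac{70}{62 + \frac{4}{5}} + 125\right) = 155 \left(\frac{70}{\frac{314}{5}} + 125\right) = 155 \left(70 \cdot \frac{5}{314} + 125\right) = 155 \left(\frac{175}{157} + 125\right) = 155 \cdot \frac{19800}{157} = \frac{3069000}{157}$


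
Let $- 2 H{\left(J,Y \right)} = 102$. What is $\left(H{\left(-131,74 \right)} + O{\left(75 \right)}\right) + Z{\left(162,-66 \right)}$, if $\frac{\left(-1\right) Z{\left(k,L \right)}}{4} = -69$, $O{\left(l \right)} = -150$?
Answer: $75$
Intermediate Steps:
$Z{\left(k,L \right)} = 276$ ($Z{\left(k,L \right)} = \left(-4\right) \left(-69\right) = 276$)
$H{\left(J,Y \right)} = -51$ ($H{\left(J,Y \right)} = \left(- \frac{1}{2}\right) 102 = -51$)
$\left(H{\left(-131,74 \right)} + O{\left(75 \right)}\right) + Z{\left(162,-66 \right)} = \left(-51 - 150\right) + 276 = -201 + 276 = 75$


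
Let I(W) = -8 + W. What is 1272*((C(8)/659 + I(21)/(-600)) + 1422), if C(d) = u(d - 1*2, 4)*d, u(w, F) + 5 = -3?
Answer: 29797227149/16475 ≈ 1.8086e+6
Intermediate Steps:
u(w, F) = -8 (u(w, F) = -5 - 3 = -8)
C(d) = -8*d
1272*((C(8)/659 + I(21)/(-600)) + 1422) = 1272*((-8*8/659 + (-8 + 21)/(-600)) + 1422) = 1272*((-64*1/659 + 13*(-1/600)) + 1422) = 1272*((-64/659 - 13/600) + 1422) = 1272*(-46967/395400 + 1422) = 1272*(562211833/395400) = 29797227149/16475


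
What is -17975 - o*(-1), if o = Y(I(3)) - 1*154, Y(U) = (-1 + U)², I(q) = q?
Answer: -18125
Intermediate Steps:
o = -150 (o = (-1 + 3)² - 1*154 = 2² - 154 = 4 - 154 = -150)
-17975 - o*(-1) = -17975 - (-150)*(-1) = -17975 - 1*150 = -17975 - 150 = -18125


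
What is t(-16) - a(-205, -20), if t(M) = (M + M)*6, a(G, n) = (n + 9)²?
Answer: -313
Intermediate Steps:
a(G, n) = (9 + n)²
t(M) = 12*M (t(M) = (2*M)*6 = 12*M)
t(-16) - a(-205, -20) = 12*(-16) - (9 - 20)² = -192 - 1*(-11)² = -192 - 1*121 = -192 - 121 = -313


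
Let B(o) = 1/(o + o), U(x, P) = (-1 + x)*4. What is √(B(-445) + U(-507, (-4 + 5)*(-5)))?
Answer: I*√1609548090/890 ≈ 45.078*I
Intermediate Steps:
U(x, P) = -4 + 4*x
B(o) = 1/(2*o)
√(B(-445) + U(-507, (-4 + 5)*(-5))) = √((½)/(-445) + (-4 + 4*(-507))) = √((½)*(-1/445) + (-4 - 2028)) = √(-1/890 - 2032) = √(-1808481/890) = I*√1609548090/890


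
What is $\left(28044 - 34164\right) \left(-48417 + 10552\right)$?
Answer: $231733800$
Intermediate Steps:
$\left(28044 - 34164\right) \left(-48417 + 10552\right) = \left(-6120\right) \left(-37865\right) = 231733800$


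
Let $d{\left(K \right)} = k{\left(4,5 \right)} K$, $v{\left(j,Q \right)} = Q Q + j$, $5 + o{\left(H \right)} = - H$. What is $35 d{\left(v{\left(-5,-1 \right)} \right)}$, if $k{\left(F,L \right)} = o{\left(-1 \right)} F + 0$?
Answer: $2240$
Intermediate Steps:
$o{\left(H \right)} = -5 - H$
$k{\left(F,L \right)} = - 4 F$ ($k{\left(F,L \right)} = \left(-5 - -1\right) F + 0 = \left(-5 + 1\right) F + 0 = - 4 F + 0 = - 4 F$)
$v{\left(j,Q \right)} = j + Q^{2}$ ($v{\left(j,Q \right)} = Q^{2} + j = j + Q^{2}$)
$d{\left(K \right)} = - 16 K$ ($d{\left(K \right)} = \left(-4\right) 4 K = - 16 K$)
$35 d{\left(v{\left(-5,-1 \right)} \right)} = 35 \left(- 16 \left(-5 + \left(-1\right)^{2}\right)\right) = 35 \left(- 16 \left(-5 + 1\right)\right) = 35 \left(\left(-16\right) \left(-4\right)\right) = 35 \cdot 64 = 2240$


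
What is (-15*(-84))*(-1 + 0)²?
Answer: 1260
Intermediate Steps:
(-15*(-84))*(-1 + 0)² = 1260*(-1)² = 1260*1 = 1260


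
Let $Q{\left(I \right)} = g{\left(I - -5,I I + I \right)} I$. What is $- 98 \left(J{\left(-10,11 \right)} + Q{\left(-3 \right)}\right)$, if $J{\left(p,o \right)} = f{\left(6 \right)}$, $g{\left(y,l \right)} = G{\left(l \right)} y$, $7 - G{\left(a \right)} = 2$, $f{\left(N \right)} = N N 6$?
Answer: $-18228$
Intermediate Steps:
$f{\left(N \right)} = 6 N^{2}$ ($f{\left(N \right)} = N^{2} \cdot 6 = 6 N^{2}$)
$G{\left(a \right)} = 5$ ($G{\left(a \right)} = 7 - 2 = 5$)
$g{\left(y,l \right)} = 5 y$
$J{\left(p,o \right)} = 216$ ($J{\left(p,o \right)} = 6 \cdot 6^{2} = 6 \cdot 36 = 216$)
$Q{\left(I \right)} = I \left(25 + 5 I\right)$ ($Q{\left(I \right)} = 5 \left(I - -5\right) I = 5 \left(I + 5\right) I = 5 \left(5 + I\right) I = \left(25 + 5 I\right) I = I \left(25 + 5 I\right)$)
$- 98 \left(J{\left(-10,11 \right)} + Q{\left(-3 \right)}\right) = - 98 \left(216 + 5 \left(-3\right) \left(5 - 3\right)\right) = - 98 \left(216 + 5 \left(-3\right) 2\right) = - 98 \left(216 - 30\right) = \left(-98\right) 186 = -18228$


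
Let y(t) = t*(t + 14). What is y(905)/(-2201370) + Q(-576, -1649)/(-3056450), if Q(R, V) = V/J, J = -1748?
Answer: -444347938150613/1176120358420200 ≈ -0.37781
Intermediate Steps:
Q(R, V) = -V/1748 (Q(R, V) = V/(-1748) = V*(-1/1748) = -V/1748)
y(t) = t*(14 + t)
y(905)/(-2201370) + Q(-576, -1649)/(-3056450) = (905*(14 + 905))/(-2201370) - 1/1748*(-1649)/(-3056450) = (905*919)*(-1/2201370) + (1649/1748)*(-1/3056450) = 831695*(-1/2201370) - 1649/5342674600 = -166339/440274 - 1649/5342674600 = -444347938150613/1176120358420200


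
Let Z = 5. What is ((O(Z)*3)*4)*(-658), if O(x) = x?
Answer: -39480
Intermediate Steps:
((O(Z)*3)*4)*(-658) = ((5*3)*4)*(-658) = (15*4)*(-658) = 60*(-658) = -39480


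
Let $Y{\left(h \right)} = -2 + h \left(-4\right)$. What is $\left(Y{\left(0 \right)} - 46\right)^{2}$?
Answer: $2304$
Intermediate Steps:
$Y{\left(h \right)} = -2 - 4 h$
$\left(Y{\left(0 \right)} - 46\right)^{2} = \left(\left(-2 - 0\right) - 46\right)^{2} = \left(\left(-2 + 0\right) - 46\right)^{2} = \left(-2 - 46\right)^{2} = \left(-48\right)^{2} = 2304$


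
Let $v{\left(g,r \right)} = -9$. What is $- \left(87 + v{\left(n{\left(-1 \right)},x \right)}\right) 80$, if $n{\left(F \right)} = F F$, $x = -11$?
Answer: $-6240$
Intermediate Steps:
$n{\left(F \right)} = F^{2}$
$- \left(87 + v{\left(n{\left(-1 \right)},x \right)}\right) 80 = - \left(87 - 9\right) 80 = - 78 \cdot 80 = \left(-1\right) 6240 = -6240$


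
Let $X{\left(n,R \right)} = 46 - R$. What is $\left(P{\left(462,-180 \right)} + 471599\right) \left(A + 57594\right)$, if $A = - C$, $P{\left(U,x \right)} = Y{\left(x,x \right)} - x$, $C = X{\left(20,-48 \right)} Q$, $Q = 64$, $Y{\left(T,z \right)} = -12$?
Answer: $24332798326$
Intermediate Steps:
$C = 6016$ ($C = \left(46 - -48\right) 64 = \left(46 + 48\right) 64 = 94 \cdot 64 = 6016$)
$P{\left(U,x \right)} = -12 - x$
$A = -6016$ ($A = \left(-1\right) 6016 = -6016$)
$\left(P{\left(462,-180 \right)} + 471599\right) \left(A + 57594\right) = \left(\left(-12 - -180\right) + 471599\right) \left(-6016 + 57594\right) = \left(\left(-12 + 180\right) + 471599\right) 51578 = \left(168 + 471599\right) 51578 = 471767 \cdot 51578 = 24332798326$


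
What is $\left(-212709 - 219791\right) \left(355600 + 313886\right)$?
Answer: $-289552695000$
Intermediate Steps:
$\left(-212709 - 219791\right) \left(355600 + 313886\right) = \left(-432500\right) 669486 = -289552695000$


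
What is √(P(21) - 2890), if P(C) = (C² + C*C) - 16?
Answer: 2*I*√506 ≈ 44.989*I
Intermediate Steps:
P(C) = -16 + 2*C² (P(C) = (C² + C²) - 16 = 2*C² - 16 = -16 + 2*C²)
√(P(21) - 2890) = √((-16 + 2*21²) - 2890) = √((-16 + 2*441) - 2890) = √((-16 + 882) - 2890) = √(866 - 2890) = √(-2024) = 2*I*√506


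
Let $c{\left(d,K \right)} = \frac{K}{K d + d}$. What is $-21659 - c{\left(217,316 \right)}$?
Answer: $- \frac{1489901267}{68789} \approx -21659.0$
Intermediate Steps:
$c{\left(d,K \right)} = \frac{K}{d + K d}$
$-21659 - c{\left(217,316 \right)} = -21659 - \frac{316}{217 \left(1 + 316\right)} = -21659 - 316 \cdot \frac{1}{217} \cdot \frac{1}{317} = -21659 - \frac{316}{68789} = - \frac{1489901267}{68789}$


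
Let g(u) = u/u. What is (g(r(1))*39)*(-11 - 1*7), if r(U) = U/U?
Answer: -702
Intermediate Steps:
r(U) = 1
g(u) = 1
(g(r(1))*39)*(-11 - 1*7) = (1*39)*(-11 - 1*7) = 39*(-11 - 7) = 39*(-18) = -702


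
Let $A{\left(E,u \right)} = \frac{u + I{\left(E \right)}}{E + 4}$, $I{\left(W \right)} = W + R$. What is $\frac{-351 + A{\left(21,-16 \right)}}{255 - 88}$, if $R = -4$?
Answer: $- \frac{8774}{4175} \approx -2.1016$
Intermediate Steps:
$I{\left(W \right)} = -4 + W$ ($I{\left(W \right)} = W - 4 = -4 + W$)
$A{\left(E,u \right)} = \frac{-4 + E + u}{4 + E}$ ($A{\left(E,u \right)} = \frac{u + \left(-4 + E\right)}{E + 4} = \frac{-4 + E + u}{4 + E}$)
$\frac{-351 + A{\left(21,-16 \right)}}{255 - 88} = \frac{-351 + \frac{-4 + 21 - 16}{4 + 21}}{255 - 88} = \frac{-351 + \frac{1}{25} \cdot 1}{167} = \left(-351 + \frac{1}{25} \cdot 1\right) \frac{1}{167} = \left(-351 + \frac{1}{25}\right) \frac{1}{167} = \left(- \frac{8774}{25}\right) \frac{1}{167} = - \frac{8774}{4175}$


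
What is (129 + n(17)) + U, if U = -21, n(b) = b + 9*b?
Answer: 278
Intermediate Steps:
n(b) = 10*b
(129 + n(17)) + U = (129 + 10*17) - 21 = (129 + 170) - 21 = 299 - 21 = 278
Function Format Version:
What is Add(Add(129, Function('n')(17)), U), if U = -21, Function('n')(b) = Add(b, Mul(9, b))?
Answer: 278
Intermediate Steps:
Function('n')(b) = Mul(10, b)
Add(Add(129, Function('n')(17)), U) = Add(Add(129, Mul(10, 17)), -21) = Add(Add(129, 170), -21) = Add(299, -21) = 278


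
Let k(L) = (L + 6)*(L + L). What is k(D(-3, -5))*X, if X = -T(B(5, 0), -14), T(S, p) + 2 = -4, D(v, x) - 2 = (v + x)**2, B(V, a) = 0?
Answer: 57024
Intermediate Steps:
D(v, x) = 2 + (v + x)**2
T(S, p) = -6 (T(S, p) = -2 - 4 = -6)
k(L) = 2*L*(6 + L) (k(L) = (6 + L)*(2*L) = 2*L*(6 + L))
X = 6 (X = -1*(-6) = 6)
k(D(-3, -5))*X = (2*(2 + (-3 - 5)**2)*(6 + (2 + (-3 - 5)**2)))*6 = (2*(2 + (-8)**2)*(6 + (2 + (-8)**2)))*6 = (2*(2 + 64)*(6 + (2 + 64)))*6 = (2*66*(6 + 66))*6 = (2*66*72)*6 = 9504*6 = 57024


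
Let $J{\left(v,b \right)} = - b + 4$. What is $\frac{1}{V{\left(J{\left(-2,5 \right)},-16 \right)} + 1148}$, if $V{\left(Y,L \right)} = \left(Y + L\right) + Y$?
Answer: $\frac{1}{1130} \approx 0.00088496$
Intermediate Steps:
$J{\left(v,b \right)} = 4 - b$
$V{\left(Y,L \right)} = L + 2 Y$ ($V{\left(Y,L \right)} = \left(L + Y\right) + Y = L + 2 Y$)
$\frac{1}{V{\left(J{\left(-2,5 \right)},-16 \right)} + 1148} = \frac{1}{\left(-16 + 2 \left(4 - 5\right)\right) + 1148} = \frac{1}{\left(-16 + 2 \left(-1\right)\right) + 1148} = \frac{1}{\left(-16 - 2\right) + 1148} = \frac{1}{-18 + 1148} = \frac{1}{1130}$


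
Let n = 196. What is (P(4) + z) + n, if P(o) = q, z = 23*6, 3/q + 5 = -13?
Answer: 2003/6 ≈ 333.83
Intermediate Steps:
q = -⅙ (q = 3/(-5 - 13) = 3/(-18) = 3*(-1/18) = -⅙ ≈ -0.16667)
z = 138
P(o) = -⅙
(P(4) + z) + n = (-⅙ + 138) + 196 = 827/6 + 196 = 2003/6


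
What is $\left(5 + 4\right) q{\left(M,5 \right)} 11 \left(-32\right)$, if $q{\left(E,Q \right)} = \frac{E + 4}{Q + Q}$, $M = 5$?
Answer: $- \frac{14256}{5} \approx -2851.2$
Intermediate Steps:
$q{\left(E,Q \right)} = \frac{4 + E}{2 Q}$
$\left(5 + 4\right) q{\left(M,5 \right)} 11 \left(-32\right) = \left(5 + 4\right) \frac{4 + 5}{2 \cdot 5} \cdot 11 \left(-32\right) = 9 \cdot \frac{1}{2} \cdot \frac{1}{5} \cdot 9 \cdot 11 \left(-32\right) = 9 \cdot \frac{9}{10} \cdot 11 \left(-32\right) = \frac{81}{10} \cdot 11 \left(-32\right) = \frac{891}{10} \left(-32\right) = - \frac{14256}{5}$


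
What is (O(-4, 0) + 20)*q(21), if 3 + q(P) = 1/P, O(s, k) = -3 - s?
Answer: -62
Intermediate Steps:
q(P) = -3 + 1/P
(O(-4, 0) + 20)*q(21) = ((-3 - 1*(-4)) + 20)*(-3 + 1/21) = ((-3 + 4) + 20)*(-3 + 1/21) = (1 + 20)*(-62/21) = 21*(-62/21) = -62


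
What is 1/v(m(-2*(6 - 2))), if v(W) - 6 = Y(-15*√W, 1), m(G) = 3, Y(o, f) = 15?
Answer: 1/21 ≈ 0.047619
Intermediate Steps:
v(W) = 21 (v(W) = 6 + 15 = 21)
1/v(m(-2*(6 - 2))) = 1/21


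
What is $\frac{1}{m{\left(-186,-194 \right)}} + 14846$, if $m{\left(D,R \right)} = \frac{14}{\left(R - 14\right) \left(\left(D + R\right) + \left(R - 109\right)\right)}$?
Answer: $\frac{174954}{7} \approx 24993.0$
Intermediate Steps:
$m{\left(D,R \right)} = \frac{14}{\left(-14 + R\right) \left(-109 + D + 2 R\right)}$ ($m{\left(D,R \right)} = \frac{14}{\left(-14 + R\right) \left(\left(D + R\right) + \left(-109 + R\right)\right)} = \frac{14}{\left(-14 + R\right) \left(-109 + D + 2 R\right)}$)
$\frac{1}{m{\left(-186,-194 \right)}} + 14846 = \frac{1}{14 \frac{1}{1526 - -26578 - -2604 + 2 \left(-194\right)^{2} - -36084}} + 14846 = \frac{1}{14 \frac{1}{1526 + 26578 + 2604 + 2 \cdot 37636 + 36084}} + 14846 = \frac{1}{14 \frac{1}{1526 + 26578 + 2604 + 75272 + 36084}} + 14846 = \frac{1}{14 \cdot \frac{1}{142064}} + 14846 = \frac{1}{\frac{7}{71032}} + 14846 = \frac{71032}{7} + 14846 = \frac{174954}{7}$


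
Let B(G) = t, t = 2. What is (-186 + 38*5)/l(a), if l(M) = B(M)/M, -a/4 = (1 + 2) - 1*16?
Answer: 104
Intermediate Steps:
a = 52 (a = -4*((1 + 2) - 1*16) = -4*(3 - 16) = -4*(-13) = 52)
B(G) = 2
l(M) = 2/M
(-186 + 38*5)/l(a) = (-186 + 38*5)/((2/52)) = (-186 + 190)/((2*(1/52))) = 4/(1/26) = 4*26 = 104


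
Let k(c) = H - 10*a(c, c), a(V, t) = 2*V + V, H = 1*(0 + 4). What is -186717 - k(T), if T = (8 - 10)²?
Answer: -186601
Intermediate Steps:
T = 4 (T = (-2)² = 4)
H = 4 (H = 1*4 = 4)
a(V, t) = 3*V
k(c) = 4 - 30*c
-186717 - k(T) = -186717 - (4 - 30*4) = -186717 - (4 - 120) = -186717 - 1*(-116) = -186717 + 116 = -186601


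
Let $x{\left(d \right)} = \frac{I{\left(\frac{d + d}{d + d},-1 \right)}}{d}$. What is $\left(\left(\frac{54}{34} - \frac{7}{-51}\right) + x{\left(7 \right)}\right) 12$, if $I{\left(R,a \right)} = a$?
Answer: $\frac{2260}{119} \approx 18.992$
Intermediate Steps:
$x{\left(d \right)} = - \frac{1}{d}$
$\left(\left(\frac{54}{34} - \frac{7}{-51}\right) + x{\left(7 \right)}\right) 12 = \left(\left(\frac{54}{34} - \frac{7}{-51}\right) - \frac{1}{7}\right) 12 = \left(\left(54 \cdot \frac{1}{34} - - \frac{7}{51}\right) - \frac{1}{7}\right) 12 = \left(\left(\frac{27}{17} + \frac{7}{51}\right) - \frac{1}{7}\right) 12 = \left(\frac{88}{51} - \frac{1}{7}\right) 12 = \frac{565}{357} \cdot 12 = \frac{2260}{119}$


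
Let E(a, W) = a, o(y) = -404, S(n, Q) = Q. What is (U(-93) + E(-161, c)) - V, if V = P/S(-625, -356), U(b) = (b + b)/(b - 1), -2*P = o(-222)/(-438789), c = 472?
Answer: -583752604255/3670908774 ≈ -159.02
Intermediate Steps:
P = -202/438789 (P = -(-202)/(-438789) = -(-202)*(-1)/438789 = -½*404/438789 = -202/438789 ≈ -0.00046036)
U(b) = 2*b/(-1 + b) (U(b) = (2*b)/(-1 + b) = 2*b/(-1 + b))
V = 101/78104442 (V = -202/438789/(-356) = -202/438789*(-1/356) = 101/78104442 ≈ 1.2931e-6)
(U(-93) + E(-161, c)) - V = (2*(-93)/(-1 - 93) - 161) - 1*101/78104442 = (2*(-93)/(-94) - 161) - 101/78104442 = (2*(-93)*(-1/94) - 161) - 101/78104442 = (93/47 - 161) - 101/78104442 = -7474/47 - 101/78104442 = -583752604255/3670908774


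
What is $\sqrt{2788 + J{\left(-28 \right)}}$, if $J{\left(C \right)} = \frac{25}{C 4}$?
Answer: $\frac{\sqrt{2185617}}{28} \approx 52.799$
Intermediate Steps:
$J{\left(C \right)} = \frac{25}{4 C}$
$\sqrt{2788 + J{\left(-28 \right)}} = \sqrt{2788 + \frac{25}{4 \left(-28\right)}} = \sqrt{2788 + \frac{25}{4} \left(- \frac{1}{28}\right)} = \sqrt{2788 - \frac{25}{112}} = \sqrt{\frac{312231}{112}} = \frac{\sqrt{2185617}}{28}$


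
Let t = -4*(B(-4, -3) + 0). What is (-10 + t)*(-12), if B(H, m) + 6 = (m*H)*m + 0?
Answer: -1896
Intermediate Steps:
B(H, m) = -6 + H*m² (B(H, m) = -6 + ((m*H)*m + 0) = -6 + ((H*m)*m + 0) = -6 + (H*m² + 0) = -6 + H*m²)
t = 168 (t = -4*((-6 - 4*(-3)²) + 0) = -4*((-6 - 4*9) + 0) = -4*((-6 - 36) + 0) = -4*(-42 + 0) = -4*(-42) = 168)
(-10 + t)*(-12) = (-10 + 168)*(-12) = 158*(-12) = -1896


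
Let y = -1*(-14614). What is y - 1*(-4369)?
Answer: 18983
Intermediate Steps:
y = 14614
y - 1*(-4369) = 14614 - 1*(-4369) = 14614 + 4369 = 18983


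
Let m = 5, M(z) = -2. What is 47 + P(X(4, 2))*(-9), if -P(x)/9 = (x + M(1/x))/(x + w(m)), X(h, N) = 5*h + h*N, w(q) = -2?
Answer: 128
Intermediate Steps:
X(h, N) = 5*h + N*h
P(x) = -9 (P(x) = -9*(x - 2)/(x - 2) = -9*(-2 + x)/(-2 + x) = -9*1 = -9)
47 + P(X(4, 2))*(-9) = 47 - 9*(-9) = 47 + 81 = 128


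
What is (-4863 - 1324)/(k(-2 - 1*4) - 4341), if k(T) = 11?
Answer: 6187/4330 ≈ 1.4289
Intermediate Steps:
(-4863 - 1324)/(k(-2 - 1*4) - 4341) = (-4863 - 1324)/(11 - 4341) = -6187/(-4330) = -6187*(-1/4330) = 6187/4330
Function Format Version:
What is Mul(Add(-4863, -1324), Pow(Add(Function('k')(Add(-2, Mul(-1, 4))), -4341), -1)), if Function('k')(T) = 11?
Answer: Rational(6187, 4330) ≈ 1.4289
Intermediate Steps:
Mul(Add(-4863, -1324), Pow(Add(Function('k')(Add(-2, Mul(-1, 4))), -4341), -1)) = Mul(Add(-4863, -1324), Pow(Add(11, -4341), -1)) = Mul(-6187, Pow(-4330, -1)) = Mul(-6187, Rational(-1, 4330)) = Rational(6187, 4330)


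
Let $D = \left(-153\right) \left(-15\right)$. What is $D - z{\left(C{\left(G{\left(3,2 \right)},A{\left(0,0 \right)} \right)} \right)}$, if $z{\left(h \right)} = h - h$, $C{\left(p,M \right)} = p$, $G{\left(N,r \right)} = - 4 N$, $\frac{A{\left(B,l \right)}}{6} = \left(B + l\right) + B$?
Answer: $2295$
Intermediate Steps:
$A{\left(B,l \right)} = 6 l + 12 B$ ($A{\left(B,l \right)} = 6 \left(\left(B + l\right) + B\right) = 6 \left(l + 2 B\right) = 6 l + 12 B$)
$z{\left(h \right)} = 0$
$D = 2295$
$D - z{\left(C{\left(G{\left(3,2 \right)},A{\left(0,0 \right)} \right)} \right)} = 2295 - 0 = 2295 + 0 = 2295$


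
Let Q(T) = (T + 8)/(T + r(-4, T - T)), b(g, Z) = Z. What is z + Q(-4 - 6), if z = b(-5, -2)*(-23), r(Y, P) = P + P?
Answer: 231/5 ≈ 46.200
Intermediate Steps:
r(Y, P) = 2*P
z = 46 (z = -2*(-23) = 46)
Q(T) = (8 + T)/T (Q(T) = (T + 8)/(T + 2*(T - T)) = (8 + T)/(T + 2*0) = (8 + T)/(T + 0) = (8 + T)/T)
z + Q(-4 - 6) = 46 + (8 + (-4 - 6))/(-4 - 6) = 46 + (8 - 10)/(-10) = 46 - 1/10*(-2) = 46 + 1/5 = 231/5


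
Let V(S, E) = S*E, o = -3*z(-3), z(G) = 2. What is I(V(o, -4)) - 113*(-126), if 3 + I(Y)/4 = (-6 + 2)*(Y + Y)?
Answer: 13458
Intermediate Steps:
o = -6 (o = -3*2 = -6)
V(S, E) = E*S
I(Y) = -12 - 32*Y (I(Y) = -12 + 4*((-6 + 2)*(Y + Y)) = -12 + 4*(-8*Y) = -12 - 32*Y)
I(V(o, -4)) - 113*(-126) = (-12 - (-128)*(-6)) - 113*(-126) = (-12 - 32*24) + 14238 = (-12 - 768) + 14238 = -780 + 14238 = 13458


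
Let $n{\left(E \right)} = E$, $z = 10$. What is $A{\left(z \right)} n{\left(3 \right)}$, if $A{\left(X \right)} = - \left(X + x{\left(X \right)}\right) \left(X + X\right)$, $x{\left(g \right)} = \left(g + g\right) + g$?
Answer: $-2400$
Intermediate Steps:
$x{\left(g \right)} = 3 g$ ($x{\left(g \right)} = 2 g + g = 3 g$)
$A{\left(X \right)} = - 8 X^{2}$ ($A{\left(X \right)} = - \left(X + 3 X\right) \left(X + X\right) = - 4 X 2 X = - 8 X^{2}$)
$A{\left(z \right)} n{\left(3 \right)} = - 8 \cdot 10^{2} \cdot 3 = \left(-8\right) 100 \cdot 3 = \left(-800\right) 3 = -2400$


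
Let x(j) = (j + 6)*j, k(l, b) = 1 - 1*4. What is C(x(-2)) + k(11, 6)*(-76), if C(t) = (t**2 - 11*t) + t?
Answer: 372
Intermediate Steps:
k(l, b) = -3 (k(l, b) = 1 - 4 = -3)
x(j) = j*(6 + j) (x(j) = (6 + j)*j = j*(6 + j))
C(t) = t**2 - 10*t
C(x(-2)) + k(11, 6)*(-76) = (-2*(6 - 2))*(-10 - 2*(6 - 2)) - 3*(-76) = (-2*4)*(-10 - 2*4) + 228 = -8*(-10 - 8) + 228 = -8*(-18) + 228 = 144 + 228 = 372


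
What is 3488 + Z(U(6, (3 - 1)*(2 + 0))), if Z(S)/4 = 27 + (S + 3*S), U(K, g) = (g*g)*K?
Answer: 5132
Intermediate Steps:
U(K, g) = K*g**2 (U(K, g) = g**2*K = K*g**2)
Z(S) = 108 + 16*S (Z(S) = 4*(27 + (S + 3*S)) = 4*(27 + 4*S) = 108 + 16*S)
3488 + Z(U(6, (3 - 1)*(2 + 0))) = 3488 + (108 + 16*(6*((3 - 1)*(2 + 0))**2)) = 3488 + (108 + 16*(6*(2*2)**2)) = 3488 + (108 + 16*(6*4**2)) = 3488 + (108 + 16*(6*16)) = 3488 + (108 + 16*96) = 3488 + (108 + 1536) = 3488 + 1644 = 5132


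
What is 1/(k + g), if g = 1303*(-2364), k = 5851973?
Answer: 1/2771681 ≈ 3.6079e-7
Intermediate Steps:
g = -3080292
1/(k + g) = 1/(5851973 - 3080292) = 1/2771681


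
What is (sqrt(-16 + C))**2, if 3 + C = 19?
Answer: 0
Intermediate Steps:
C = 16 (C = -3 + 19 = 16)
(sqrt(-16 + C))**2 = (sqrt(-16 + 16))**2 = (sqrt(0))**2 = 0**2 = 0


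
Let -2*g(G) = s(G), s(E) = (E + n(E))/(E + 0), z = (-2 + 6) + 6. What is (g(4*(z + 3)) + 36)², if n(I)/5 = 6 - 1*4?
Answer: 3389281/2704 ≈ 1253.4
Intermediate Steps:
n(I) = 10 (n(I) = 5*(6 - 1*4) = 5*(6 - 4) = 5*2 = 10)
z = 10 (z = 4 + 6 = 10)
s(E) = (10 + E)/E (s(E) = (E + 10)/(E + 0) = (10 + E)/E)
g(G) = -(10 + G)/(2*G)
(g(4*(z + 3)) + 36)² = ((-10 - 4*(10 + 3))/(2*((4*(10 + 3)))) + 36)² = ((-10 - 4*13)/(2*((4*13))) + 36)² = ((½)*(-10 - 1*52)/52 + 36)² = ((½)*(1/52)*(-10 - 52) + 36)² = ((½)*(1/52)*(-62) + 36)² = (-31/52 + 36)² = (1841/52)² = 3389281/2704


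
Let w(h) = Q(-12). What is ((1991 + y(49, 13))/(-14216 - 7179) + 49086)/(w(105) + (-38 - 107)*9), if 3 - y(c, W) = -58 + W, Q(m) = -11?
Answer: -1050192931/28155820 ≈ -37.299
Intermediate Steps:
y(c, W) = 61 - W (y(c, W) = 3 - (-58 + W) = 3 + (58 - W) = 61 - W)
w(h) = -11
((1991 + y(49, 13))/(-14216 - 7179) + 49086)/(w(105) + (-38 - 107)*9) = ((1991 + (61 - 1*13))/(-14216 - 7179) + 49086)/(-11 + (-38 - 107)*9) = ((1991 + (61 - 13))/(-21395) + 49086)/(-11 - 145*9) = ((1991 + 48)*(-1/21395) + 49086)/(-11 - 1305) = (2039*(-1/21395) + 49086)/(-1316) = (-2039/21395 + 49086)*(-1/1316) = (1050192931/21395)*(-1/1316) = -1050192931/28155820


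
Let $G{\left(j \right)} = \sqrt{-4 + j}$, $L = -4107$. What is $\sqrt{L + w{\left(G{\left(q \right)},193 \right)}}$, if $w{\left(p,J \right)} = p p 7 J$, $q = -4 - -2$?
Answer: $3 i \sqrt{1357} \approx 110.51 i$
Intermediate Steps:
$q = -2$ ($q = -4 + 2 = -2$)
$w{\left(p,J \right)} = 7 J p^{2}$ ($w{\left(p,J \right)} = p^{2} \cdot 7 J = 7 p^{2} J = 7 J p^{2}$)
$\sqrt{L + w{\left(G{\left(q \right)},193 \right)}} = \sqrt{-4107 + 7 \cdot 193 \left(\sqrt{-4 - 2}\right)^{2}} = \sqrt{-4107 + 7 \cdot 193 \left(\sqrt{-6}\right)^{2}} = \sqrt{-4107 + 7 \cdot 193 \left(i \sqrt{6}\right)^{2}} = \sqrt{-4107 + 7 \cdot 193 \left(-6\right)} = \sqrt{-4107 - 8106} = \sqrt{-12213} = 3 i \sqrt{1357}$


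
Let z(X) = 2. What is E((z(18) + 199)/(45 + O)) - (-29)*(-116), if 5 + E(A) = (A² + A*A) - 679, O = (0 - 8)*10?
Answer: -4877998/1225 ≈ -3982.0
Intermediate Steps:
O = -80 (O = -8*10 = -80)
E(A) = -684 + 2*A² (E(A) = -5 + ((A² + A*A) - 679) = -5 + ((A² + A²) - 679) = -5 + (2*A² - 679) = -5 + (-679 + 2*A²) = -684 + 2*A²)
E((z(18) + 199)/(45 + O)) - (-29)*(-116) = (-684 + 2*((2 + 199)/(45 - 80))²) - (-29)*(-116) = (-684 + 2*(201/(-35))²) - 1*3364 = (-684 + 2*(201*(-1/35))²) - 3364 = (-684 + 2*(-201/35)²) - 3364 = (-684 + 2*(40401/1225)) - 3364 = (-684 + 80802/1225) - 3364 = -757098/1225 - 3364 = -4877998/1225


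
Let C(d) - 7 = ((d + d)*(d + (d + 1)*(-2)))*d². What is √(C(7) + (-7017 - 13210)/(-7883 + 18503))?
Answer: I*√19326561265/1770 ≈ 78.542*I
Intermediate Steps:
C(d) = 7 + 2*d³*(-2 - d) (C(d) = 7 + ((d + d)*(d + (d + 1)*(-2)))*d² = 7 + ((2*d)*(d + (1 + d)*(-2)))*d² = 7 + ((2*d)*(d + (-2 - 2*d)))*d² = 7 + ((2*d)*(-2 - d))*d² = 7 + (2*d*(-2 - d))*d² = 7 + 2*d³*(-2 - d))
√(C(7) + (-7017 - 13210)/(-7883 + 18503)) = √((7 - 4*7³ - 2*7⁴) + (-7017 - 13210)/(-7883 + 18503)) = √((7 - 4*343 - 2*2401) - 20227/10620) = √((7 - 1372 - 4802) - 20227*1/10620) = √(-6167 - 20227/10620) = √(-65513767/10620) = I*√19326561265/1770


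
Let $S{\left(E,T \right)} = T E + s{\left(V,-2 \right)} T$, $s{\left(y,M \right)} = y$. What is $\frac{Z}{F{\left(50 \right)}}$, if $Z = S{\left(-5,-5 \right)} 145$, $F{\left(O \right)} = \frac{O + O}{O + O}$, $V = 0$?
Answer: $3625$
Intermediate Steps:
$S{\left(E,T \right)} = E T$ ($S{\left(E,T \right)} = T E + 0 T = E T + 0 = E T$)
$F{\left(O \right)} = 1$ ($F{\left(O \right)} = \frac{2 O}{2 O} = 2 O \frac{1}{2 O} = 1$)
$Z = 3625$ ($Z = \left(-5\right) \left(-5\right) 145 = 25 \cdot 145 = 3625$)
$\frac{Z}{F{\left(50 \right)}} = \frac{3625}{1} = 3625 \cdot 1 = 3625$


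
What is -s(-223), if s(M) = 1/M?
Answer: 1/223 ≈ 0.0044843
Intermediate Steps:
-s(-223) = -1/(-223) = -1*(-1/223) = 1/223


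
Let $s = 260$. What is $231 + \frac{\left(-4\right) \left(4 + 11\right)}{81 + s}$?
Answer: $\frac{78711}{341} \approx 230.82$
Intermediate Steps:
$231 + \frac{\left(-4\right) \left(4 + 11\right)}{81 + s} = 231 + \frac{\left(-4\right) \left(4 + 11\right)}{81 + 260} = 231 + \frac{\left(-4\right) 15}{341} = 231 + \frac{1}{341} \left(-60\right) = 231 - \frac{60}{341} = \frac{78711}{341}$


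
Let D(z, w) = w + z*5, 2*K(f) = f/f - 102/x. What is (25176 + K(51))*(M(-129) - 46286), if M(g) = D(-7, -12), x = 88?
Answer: -102649881173/88 ≈ -1.1665e+9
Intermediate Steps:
K(f) = -7/88 (K(f) = (f/f - 102/88)/2 = (1 - 102*1/88)/2 = (1 - 51/44)/2 = (½)*(-7/44) = -7/88)
D(z, w) = w + 5*z
M(g) = -47 (M(g) = -12 + 5*(-7) = -12 - 35 = -47)
(25176 + K(51))*(M(-129) - 46286) = (25176 - 7/88)*(-47 - 46286) = (2215481/88)*(-46333) = -102649881173/88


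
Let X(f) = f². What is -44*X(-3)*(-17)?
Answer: 6732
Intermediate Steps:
-44*X(-3)*(-17) = -44*(-3)²*(-17) = -44*9*(-17) = -396*(-17) = 6732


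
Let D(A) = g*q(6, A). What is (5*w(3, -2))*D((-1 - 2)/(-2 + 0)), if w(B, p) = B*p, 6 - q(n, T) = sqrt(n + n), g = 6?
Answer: -1080 + 360*sqrt(3) ≈ -456.46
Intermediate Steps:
q(n, T) = 6 - sqrt(2)*sqrt(n) (q(n, T) = 6 - sqrt(n + n) = 6 - sqrt(2*n) = 6 - sqrt(2)*sqrt(n))
D(A) = 36 - 12*sqrt(3) (D(A) = 6*(6 - sqrt(2)*sqrt(6)) = 6*(6 - 2*sqrt(3)) = 36 - 12*sqrt(3))
(5*w(3, -2))*D((-1 - 2)/(-2 + 0)) = (5*(3*(-2)))*(36 - 12*sqrt(3)) = (5*(-6))*(36 - 12*sqrt(3)) = -30*(36 - 12*sqrt(3)) = -1080 + 360*sqrt(3)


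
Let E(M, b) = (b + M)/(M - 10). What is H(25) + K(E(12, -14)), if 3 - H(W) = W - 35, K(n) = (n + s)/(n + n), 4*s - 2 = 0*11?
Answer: 53/4 ≈ 13.250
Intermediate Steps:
E(M, b) = (M + b)/(-10 + M)
s = ½ (s = ½ + (0*11)/4 = ½ + (¼)*0 = ½ + 0 = ½ ≈ 0.50000)
K(n) = (½ + n)/(2*n) (K(n) = (n + ½)/(n + n) = (½ + n)/((2*n)) = (½ + n)*(1/(2*n)) = (½ + n)/(2*n))
H(W) = 38 - W (H(W) = 3 - (W - 35) = 3 - (-35 + W) = 3 + (35 - W) = 38 - W)
H(25) + K(E(12, -14)) = (38 - 1*25) + (1 + 2*((12 - 14)/(-10 + 12)))/(4*(((12 - 14)/(-10 + 12)))) = (38 - 25) + (1 + 2*(-2/2))/(4*((-2/2))) = 13 + (1 + 2*((½)*(-2)))/(4*(((½)*(-2)))) = 13 + (¼)*(1 + 2*(-1))/(-1) = 13 + (¼)*(-1)*(1 - 2) = 13 + (¼)*(-1)*(-1) = 13 + ¼ = 53/4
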